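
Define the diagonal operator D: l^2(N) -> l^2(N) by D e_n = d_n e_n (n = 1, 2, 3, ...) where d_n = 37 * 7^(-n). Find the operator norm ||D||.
||D|| = 37/7 (attained at n = 1)

For D diagonal, ||D|| = sup_n |d_n|. The sequence d_n = 37 * 7^(-n) is positive and strictly decreasing (ratio 7^(-1) < 1), so the supremum is d_1 = 37/7. Hence ||D|| = 37/7.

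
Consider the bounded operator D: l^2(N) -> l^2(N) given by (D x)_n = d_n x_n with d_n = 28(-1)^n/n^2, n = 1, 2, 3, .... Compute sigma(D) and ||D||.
sigma(D) = {28(-1)^n/n^2 : n ≥ 1} ∪ {0}; ||D|| = 28

A bounded diagonal operator on l^2 with diagonal entries d_n has spectrum equal to the closure of {d_n : n ≥ 1}: every d_n is an eigenvalue (with eigenvector e_n), so {d_n} ⊂ sigma(D); the spectrum is closed, so its closure is too; and for lambda not in the closure, (D - lambda I) has bounded inverse (the diagonal entries 1/(d_n - lambda) are bounded). For our sequence d_n = 28(-1)^n/n^2, n = 1, 2, 3, ...:
  - {d_n} = {28(-1)^n/n^2 : n ≥ 1}; the only limit point is 0
  - closure = {28(-1)^n/n^2 : n ≥ 1} ∪ {0}
For the norm: a diagonal operator has ||D|| = sup_n |d_n|. Here |d_n| = 28/n^2 is decreasing, so sup_n |d_n| = |d_1| = 28. So ||D|| = 28.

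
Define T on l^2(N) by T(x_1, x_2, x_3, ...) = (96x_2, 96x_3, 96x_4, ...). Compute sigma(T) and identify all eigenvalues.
sigma(T) = closed disk {z in C : |z| ≤ 96}; sigma_p(T) = open disk {z in C : |z| < 96}

Note T = 96·V where V is the unit left shift (V x)_k = x_{k+1}; so sigma(T) = 96·sigma(V) and ||T|| = 96||V||. ||T x||^2 = 9216sum_{k≥2} |x_k|^2 ≤ 9216||x||^2, with equality on {x : x_1 = 0}, so ||T|| = 96. For any lambda with |lambda| < 96, set r = lambda/96 (|r| < 1); the vector x = (1, r, r^2, ...) is in l^2 and satisfies T x = 96(r, r^2, ...) = lambda x, so lambda is an eigenvalue. On the boundary |lambda| = 96 the geometric series diverges, so no l^2 eigenvector exists, but these lambda lie in the approximate point spectrum. Hence sigma(T) is the closed disk of radius 96 and sigma_p(T) is the open disk.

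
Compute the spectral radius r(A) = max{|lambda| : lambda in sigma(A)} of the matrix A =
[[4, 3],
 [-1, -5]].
r(A) = (1 + sqrt(69))/2 ≈ 4.6533

The eigenvalues of A are the roots of its characteristic polynomial. With M = A (coefficients from the trace and determinant):
  p(λ) = det(λ I - M) = λ^2 + λ - 17.
For λ^2 + λ - 17 the discriminant is 69. It is nonnegative but not a perfect square, so the roots are real and irrational: λ = (-1 ± sqrt(69))/2 ≈ 3.6533, -4.6533.
Thus the eigenvalues (to 4 decimals) are 3.6533 (modulus 3.6533); -4.6533 (modulus 4.6533). The spectral radius is the largest modulus: r(A) = (1 + sqrt(69))/2 ≈ 4.6533. (Cross-check: r(A) ≤ ||A||_2 ≈ 6.6713; equality holds whenever A is normal, though it can also hold for some non-normal A.)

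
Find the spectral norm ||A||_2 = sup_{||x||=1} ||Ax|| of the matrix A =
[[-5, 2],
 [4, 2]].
||A||_2 = sqrt((49 + sqrt(1105))/2) ≈ 6.4125 (= sqrt(largest eigenvalue of A^T A))

||A||_2 = sigma_max(A) = sqrt(lambda_max(A^T A)). Form the symmetric matrix M = A^T A =
[[41, -2],
 [-2, 8]].
Its characteristic polynomial (trace, determinant of M give the coefficients) is
  p(λ) = det(λ I - M) = λ^2 - 49λ + 324.
For λ^2 - 49λ + 324 the discriminant is 1105. It is nonnegative but not a perfect square, so the roots are real and irrational: λ = (49 ± sqrt(1105))/2 ≈ 41.1208, 7.8792.
So the eigenvalues of A^T A are ≈ 7.8792, 41.1208 (all ≥ 0, as they must be for A^T A). The largest is λ_max = (49 + sqrt(1105))/2 ≈ 41.1208, hence ||A||_2 = sqrt(λ_max) = sqrt((49 + sqrt(1105))/2) ≈ 6.4125.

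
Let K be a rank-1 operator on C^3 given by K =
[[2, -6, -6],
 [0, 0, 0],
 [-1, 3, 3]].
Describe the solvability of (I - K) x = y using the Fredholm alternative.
(I - K) is invertible (det(I - K) = -4 ≠ 0), so for every y in C^3 the equation (I - K) x = y has a unique solution.

K has rank 1, so it is an outer product K = u v^T: every row of K is a multiple of one row vector. Reading off the entries, u = (2, 0, -1) and v = (1, -3, -3) (row i of K equals u_i·v^T). A rank-one matrix u v^T satisfies K u = u (v·u) and kills the (2)-dimensional subspace v^⊥, so its characteristic polynomial is lambda^2 (lambda - v·u) with v·u = tr K = 5. Hence the eigenvalues of I - K are 1 (multiplicity 2) and 1 - (5) = -4, so det(I - K) = -4. (Direct check: I - K =
[[-1, 6, 6],
 [0, 1, 0],
 [1, -3, -2]]
has determinant -4.) The finite-dimensional Fredholm alternative says: either (I - K) is invertible, or ker(I - K) ≠ {0} and then range(I - K) = ker((I - K)^*)^⊥, with dim ker(I - K) = dim ker((I - K)^*). Since det(I - K) ≠ 0, 1 is not an eigenvalue of K and ker(I - K) = {0}, so we are in the first case: for every y there is a unique x = (I - K)^(-1) y. Explicitly, by the Sherman–Morrison formula, (I - u v^T)^(-1) = I + u v^T/(1 - v·u), i.e. (I - K)^(-1) = I + K/(-4).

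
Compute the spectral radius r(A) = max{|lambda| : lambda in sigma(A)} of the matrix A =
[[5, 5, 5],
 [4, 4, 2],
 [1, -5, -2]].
r(A) ≈ 7.6752

The eigenvalues of A are the roots of its characteristic polynomial. With M = A (coefficients from the trace, the sum of principal 2x2 minors, and det A):
  p(λ) = det(λ I - M) = λ^3 - 7λ^2 - 13λ + 60.
No integer candidate from the rational root theorem (±divisors of 60) is a root, so the roots are irrational. The cubic discriminant is Δ = 100469 > 0, so there are three distinct real roots. p(-4) = -64 and p(-3) = 9 have opposite signs, so a root lies in (-4, -3); Newton's method refines it to λ ≈ -3.1539. p(2) = 14 and p(3) = -15 have opposite signs, so a root lies in (2, 3); Newton's method refines it to λ ≈ 2.4786. p(7) = -31 and p(8) = 20 have opposite signs, so a root lies in (7, 8); Newton's method refines it to λ ≈ 7.6752. Check (Vieta): the three roots sum to 7, matching tr M = 7.
Thus the eigenvalues (to 4 decimals) are -3.1539 (modulus 3.1539); 2.4786 (modulus 2.4786); 7.6752 (modulus 7.6752). The spectral radius is the largest modulus: r(A) ≈ 7.6752. (Cross-check: r(A) ≤ ||A||_2 ≈ 11.0962; equality holds whenever A is normal, though it can also hold for some non-normal A.)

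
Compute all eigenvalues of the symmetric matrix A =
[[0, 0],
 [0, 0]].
sigma(A) ≈ {0} (0 with multiplicity 2)

A is real symmetric, so its spectrum consists of real eigenvalues. Expanding the characteristic polynomial of the displayed matrix gives
  det(λ I - A) = p(λ) = λ^2 + (0)λ + (0).
Solving p(λ) = 0 yields eigenvalues ≈ 0, 0. (A is shown rounded to 4 decimals, so these recover the underlying integer eigenvalues to within that precision.)
Verification: the trace of A = 0 equals the sum of eigenvalues 0, and det(A) ≈ 0.0000 matches the eigenvalue product 0.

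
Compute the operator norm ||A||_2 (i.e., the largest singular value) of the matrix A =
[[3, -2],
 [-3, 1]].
||A||_2 = sqrt((23 + sqrt(493))/2) ≈ 4.7541 (= sqrt(largest eigenvalue of A^T A))

||A||_2 = sigma_max(A) = sqrt(lambda_max(A^T A)). Form the symmetric matrix M = A^T A =
[[18, -9],
 [-9, 5]].
Its characteristic polynomial (trace, determinant of M give the coefficients) is
  p(λ) = det(λ I - M) = λ^2 - 23λ + 9.
For λ^2 - 23λ + 9 the discriminant is 493. It is nonnegative but not a perfect square, so the roots are real and irrational: λ = (23 ± sqrt(493))/2 ≈ 22.6018, 0.3982.
So the eigenvalues of A^T A are ≈ 0.3982, 22.6018 (all ≥ 0, as they must be for A^T A). The largest is λ_max = (23 + sqrt(493))/2 ≈ 22.6018, hence ||A||_2 = sqrt(λ_max) = sqrt((23 + sqrt(493))/2) ≈ 4.7541.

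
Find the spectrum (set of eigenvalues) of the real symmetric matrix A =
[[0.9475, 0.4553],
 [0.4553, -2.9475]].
sigma(A) ≈ {-3, 1}

A is real symmetric, so its spectrum consists of real eigenvalues. Expanding the characteristic polynomial of the displayed matrix gives
  det(λ I - A) = p(λ) = λ^2 + (2)λ + (-3).
Solving p(λ) = 0 yields eigenvalues ≈ -3, 1. (A is shown rounded to 4 decimals, so these recover the underlying integer eigenvalues to within that precision.)
Verification: the trace of A = -2 equals the sum of eigenvalues -2, and det(A) ≈ -3.0001 matches the eigenvalue product -3.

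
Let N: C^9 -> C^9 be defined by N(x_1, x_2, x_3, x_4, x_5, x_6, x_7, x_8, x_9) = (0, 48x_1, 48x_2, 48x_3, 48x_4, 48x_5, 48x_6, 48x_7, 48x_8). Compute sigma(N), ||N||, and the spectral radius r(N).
sigma(N) = {0}; ||N|| = 48; r(N) = 0. (N is nilpotent with N^9 = 0.)

On C^9, N is a strictly lower-triangular matrix with 48 on the subdiagonal and zeros elsewhere, so its characteristic polynomial is lambda^9 and every eigenvalue is 0: sigma(N) = {0}. For the operator norm, N e_i = 48e_{i+1} for i = 1, ..., 8 and N e_9 = 0, so the singular values of N are 48 (with multiplicity 8) and 0; hence ||N|| = 48. The spectral radius r(N) = max|lambda| = 0. Note ||N|| > r(N) — characteristic of non-normal nilpotent operators. Indeed N^9 = 0.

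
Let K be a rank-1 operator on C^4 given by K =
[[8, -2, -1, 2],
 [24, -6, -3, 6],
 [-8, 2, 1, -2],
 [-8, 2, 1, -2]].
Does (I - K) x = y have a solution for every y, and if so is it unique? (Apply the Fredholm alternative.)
(I - K) is singular (det(I - K) = 0, i.e. 1 ∈ sigma(K)). (I - K) x = y is solvable iff y ⊥ ker((I - K)^*) = span{(8, -2, -1, 2)}, i.e. iff 8y_1 - 2y_2 - y_3 + 2y_4 = 0. When solvable, the solutions are x = y + c·(1, 3, -1, -1), c arbitrary (ker(I - K) = span{(1, 3, -1, -1)}, dimension 1).

K has rank 1, so it is an outer product K = u v^T: every row of K is a multiple of one row vector. Reading off the entries, u = (1, 3, -1, -1) and v = (8, -2, -1, 2) (row i of K equals u_i·v^T). A rank-one matrix u v^T satisfies K u = u (v·u) and kills the (3)-dimensional subspace v^⊥, so its characteristic polynomial is lambda^3 (lambda - v·u) with v·u = tr K = 1. Hence the eigenvalues of I - K are 1 (multiplicity 3) and 1 - (1) = 0, so det(I - K) = 0. (Direct check: I - K =
[[-7, 2, 1, -2],
 [-24, 7, 3, -6],
 [8, -2, 0, 2],
 [8, -2, -1, 3]]
has determinant 0.) So 1 is an eigenvalue of K and (I - K) is not invertible. The finite-dimensional Fredholm alternative says: either (I - K) is invertible, or ker(I - K) ≠ {0} and then range(I - K) = ker((I - K)^*)^⊥, with dim ker(I - K) = dim ker((I - K)^*). We are in the second case, so we need both kernels. Kernel of I - K: (I - K) u = u - u (v·u) = u - u = 0, so ker(I - K) = span{u} = span{(1, 3, -1, -1)} (it is exactly 1-dimensional because rank(I - K) = 3). Kernel of the adjoint: K is real, so (I - K)^* = I - K^T = I - v u^T, and (I - v u^T) v = v - v (u·v) = 0; hence ker((I - K)^*) = span{v} = span{(8, -2, -1, 2)}. Therefore (I - K) x = y is solvable iff <y, v> = 0, i.e. iff 8y_1 - 2y_2 - y_3 + 2y_4 = 0. When this holds, K y = u (v·y) = 0, so (I - K) y = y and x = y is a particular solution; the full solution set is the line x = y + c·u = y + c·(1, 3, -1, -1), c ∈ C.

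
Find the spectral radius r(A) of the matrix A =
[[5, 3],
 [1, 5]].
r(A) = (10 + sqrt(12))/2 ≈ 6.7321

The eigenvalues of A are the roots of its characteristic polynomial. With M = A (coefficients from the trace and determinant):
  p(λ) = det(λ I - M) = λ^2 - 10λ + 22.
For λ^2 - 10λ + 22 the discriminant is 12. It is nonnegative but not a perfect square, so the roots are real and irrational: λ = (10 ± sqrt(12))/2 ≈ 6.7321, 3.2679.
Thus the eigenvalues (to 4 decimals) are 6.7321 (modulus 6.7321); 3.2679 (modulus 3.2679). The spectral radius is the largest modulus: r(A) = (10 + sqrt(12))/2 ≈ 6.7321. (Cross-check: r(A) ≤ ||A||_2 ≈ 7.099; equality holds whenever A is normal, though it can also hold for some non-normal A.)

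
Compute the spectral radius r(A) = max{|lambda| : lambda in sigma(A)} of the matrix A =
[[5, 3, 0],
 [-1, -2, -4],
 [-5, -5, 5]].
r(A) ≈ 8.3625

The eigenvalues of A are the roots of its characteristic polynomial. With M = A (coefficients from the trace, the sum of principal 2x2 minors, and det A):
  p(λ) = det(λ I - M) = λ^3 - 8λ^2 - 12λ + 75.
No integer candidate from the rational root theorem (±divisors of 75) is a root, so the roots are irrational. The cubic discriminant is Δ = 147453 > 0, so there are three distinct real roots. p(-4) = -69 and p(-3) = 12 have opposite signs, so a root lies in (-4, -3); Newton's method refines it to λ ≈ -3.1815. p(2) = 27 and p(3) = -6 have opposite signs, so a root lies in (2, 3); Newton's method refines it to λ ≈ 2.819. p(8) = -21 and p(9) = 48 have opposite signs, so a root lies in (8, 9); Newton's method refines it to λ ≈ 8.3625. Check (Vieta): the three roots sum to 8, matching tr M = 8.
Thus the eigenvalues (to 4 decimals) are -3.1815 (modulus 3.1815); 2.819 (modulus 2.819); 8.3625 (modulus 8.3625). The spectral radius is the largest modulus: r(A) ≈ 8.3625. (Cross-check: r(A) ≤ ||A||_2 ≈ 9.9737; equality holds whenever A is normal, though it can also hold for some non-normal A.)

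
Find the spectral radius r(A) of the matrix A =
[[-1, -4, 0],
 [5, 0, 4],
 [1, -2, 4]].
r(A) ≈ 4.7632

The eigenvalues of A are the roots of its characteristic polynomial. With M = A (coefficients from the trace, the sum of principal 2x2 minors, and det A):
  p(λ) = det(λ I - M) = λ^3 - 3λ^2 + 24λ - 56.
No integer candidate from the rational root theorem (±divisors of 56) is a root, so the roots are irrational. The cubic discriminant is Δ = -68256 < 0, so there is one real root and a complex-conjugate pair. p(2) = -12 and p(3) = 16 have opposite signs, so a root lies in (2, 3); Newton's method refines it to λ ≈ 2.4683. Dividing out (λ - (2.4683)) leaves approximately λ^2 - 0.5317λ + 22.6876. For λ^2 - 0.5317λ + 22.6876 the discriminant is -90.4678. It is negative, so the remaining roots are the complex-conjugate pair λ ≈ 0.2658 ± 4.7557i. Their product equals the constant term, so |λ|^2 ≈ 22.6876 and |λ| ≈ 4.7632.
Thus the eigenvalues (to 4 decimals) are 2.4683 (modulus 2.4683); 0.2658 ± 4.7557i (modulus 4.7632). The spectral radius is the largest modulus: r(A) ≈ 4.7632. (Cross-check: r(A) ≤ ||A||_2 ≈ 7.3666; equality holds whenever A is normal, though it can also hold for some non-normal A.)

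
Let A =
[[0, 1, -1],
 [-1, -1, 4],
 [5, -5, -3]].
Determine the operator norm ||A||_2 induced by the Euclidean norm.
||A||_2 ≈ 7.8905 (= sqrt(largest eigenvalue of A^T A))

||A||_2 = sigma_max(A) = sqrt(lambda_max(A^T A)). Form the symmetric matrix M = A^T A =
[[26, -24, -19],
 [-24, 27, 10],
 [-19, 10, 26]].
Its characteristic polynomial (trace, sum of principal 2x2 minors, determinant of M give the coefficients) is
  p(λ) = det(λ I - M) = λ^3 - 79λ^2 + 1043λ - 49.
No integer candidate from the rational root theorem (±divisors of 49) is a root, so the roots are irrational. The cubic discriminant is Δ = 2226733264 > 0, so there are three distinct real roots. p(0) = -49 and p(1) = 916 have opposite signs, so a root lies in (0, 1); Newton's method refines it to λ ≈ 0.0471. p(16) = 511 and p(17) = -236 have opposite signs, so a root lies in (16, 17); Newton's method refines it to λ ≈ 16.6924. p(62) = -731 and p(63) = 2156 have opposite signs, so a root lies in (62, 63); Newton's method refines it to λ ≈ 62.2604. Check (Vieta): the three roots sum to 79, matching tr M = 79.
So the eigenvalues of A^T A are ≈ 0.0471, 16.6924, 62.2604 (all ≥ 0, as they must be for A^T A). The largest is λ_max ≈ 62.2604, hence ||A||_2 = sqrt(λ_max) ≈ 7.8905.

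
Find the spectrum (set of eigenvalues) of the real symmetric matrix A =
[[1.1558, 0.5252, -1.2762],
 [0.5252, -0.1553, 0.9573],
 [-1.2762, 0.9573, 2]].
sigma(A) ≈ {-1, 1, 3}

A is real symmetric, so its spectrum consists of real eigenvalues. Expanding the characteristic polynomial of the displayed matrix gives
  det(λ I - A) = p(λ) = λ^3 + (-3)λ^2 + (-1)λ + (3).
Solving p(λ) = 0 yields eigenvalues ≈ -1, 1, 3. (A is shown rounded to 4 decimals, so these recover the underlying integer eigenvalues to within that precision.)
Verification: the trace of A = 3 equals the sum of eigenvalues 3, and det(A) ≈ -3.0000 matches the eigenvalue product -3.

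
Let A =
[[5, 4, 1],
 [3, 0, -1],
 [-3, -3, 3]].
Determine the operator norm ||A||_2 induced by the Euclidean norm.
||A||_2 ≈ 8.1066 (= sqrt(largest eigenvalue of A^T A))

||A||_2 = sigma_max(A) = sqrt(lambda_max(A^T A)). Form the symmetric matrix M = A^T A =
[[43, 29, -7],
 [29, 25, -5],
 [-7, -5, 11]].
Its characteristic polynomial (trace, sum of principal 2x2 minors, determinant of M give the coefficients) is
  p(λ) = det(λ I - M) = λ^3 - 79λ^2 + 908λ - 2304.
No integer candidate from the rational root theorem (±divisors of 2304) is a root, so the roots are irrational. The cubic discriminant is Δ = 438721424 > 0, so there are three distinct real roots. p(3) = -264 and p(4) = 128 have opposite signs, so a root lies in (3, 4); Newton's method refines it to λ ≈ 3.633. p(9) = 198 and p(10) = -124 have opposite signs, so a root lies in (9, 10); Newton's method refines it to λ ≈ 9.6505. p(65) = -2434 and p(66) = 996 have opposite signs, so a root lies in (65, 66); Newton's method refines it to λ ≈ 65.7166. Check (Vieta): the three roots sum to 79, matching tr M = 79.
So the eigenvalues of A^T A are ≈ 3.633, 9.6505, 65.7166 (all ≥ 0, as they must be for A^T A). The largest is λ_max ≈ 65.7166, hence ||A||_2 = sqrt(λ_max) ≈ 8.1066.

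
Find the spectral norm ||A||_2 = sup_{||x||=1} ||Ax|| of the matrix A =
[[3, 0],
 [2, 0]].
||A||_2 = sqrt(13) ≈ 3.6056 (= sqrt(largest eigenvalue of A^T A))

||A||_2 = sigma_max(A) = sqrt(lambda_max(A^T A)). Form the symmetric matrix M = A^T A =
[[13, 0],
 [0, 0]].
Its characteristic polynomial (trace, determinant of M give the coefficients) is
  p(λ) = det(λ I - M) = λ^2 - 13λ.
For λ^2 - 13λ the discriminant is 169. It is a perfect square (13^2), so the roots are rational: λ = (13 ± 13)/2 = 13, 0.
So the eigenvalues of A^T A are ≈ 0, 13 (all ≥ 0, as they must be for A^T A). The largest is λ_max = 13, hence ||A||_2 = sqrt(λ_max) = sqrt(13) ≈ 3.6056.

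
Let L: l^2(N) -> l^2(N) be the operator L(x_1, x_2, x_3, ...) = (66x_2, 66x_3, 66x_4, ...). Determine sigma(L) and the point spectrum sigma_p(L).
sigma(L) = closed disk {z in C : |z| ≤ 66}; sigma_p(L) = open disk {z in C : |z| < 66}

Note L = 66·V where V is the unit left shift (V x)_k = x_{k+1}; so sigma(L) = 66·sigma(V) and ||L|| = 66||V||. ||L x||^2 = 4356sum_{k≥2} |x_k|^2 ≤ 4356||x||^2, with equality on {x : x_1 = 0}, so ||L|| = 66. For any lambda with |lambda| < 66, set r = lambda/66 (|r| < 1); the vector x = (1, r, r^2, ...) is in l^2 and satisfies L x = 66(r, r^2, ...) = lambda x, so lambda is an eigenvalue. On the boundary |lambda| = 66 the geometric series diverges, so no l^2 eigenvector exists, but these lambda lie in the approximate point spectrum. Hence sigma(L) is the closed disk of radius 66 and sigma_p(L) is the open disk.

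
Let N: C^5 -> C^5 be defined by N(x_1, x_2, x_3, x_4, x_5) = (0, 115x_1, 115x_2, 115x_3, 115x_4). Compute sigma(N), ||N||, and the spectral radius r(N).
sigma(N) = {0}; ||N|| = 115; r(N) = 0. (N is nilpotent with N^5 = 0.)

On C^5, N is a strictly lower-triangular matrix with 115 on the subdiagonal and zeros elsewhere, so its characteristic polynomial is lambda^5 and every eigenvalue is 0: sigma(N) = {0}. For the operator norm, N e_i = 115e_{i+1} for i = 1, ..., 4 and N e_5 = 0, so the singular values of N are 115 (with multiplicity 4) and 0; hence ||N|| = 115. The spectral radius r(N) = max|lambda| = 0. Note ||N|| > r(N) — characteristic of non-normal nilpotent operators. Indeed N^5 = 0.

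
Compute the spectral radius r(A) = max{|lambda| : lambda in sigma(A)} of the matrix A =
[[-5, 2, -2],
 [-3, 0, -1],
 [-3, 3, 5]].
r(A) = (3 + sqrt(61))/2 ≈ 5.4051

The eigenvalues of A are the roots of its characteristic polynomial. With M = A (coefficients from the trace, the sum of principal 2x2 minors, and det A):
  p(λ) = det(λ I - M) = λ^3 - 22λ - 39.
By the rational root theorem any rational root is an integer divisor of 39. Testing λ = -3: p(-3) = -27 + 0 + 66 - 39 = 0, so λ = -3 is a root. Dividing out (λ + 3) leaves p(λ) = (λ + 3)(λ^2 - 3λ - 13). For λ^2 - 3λ - 13 the discriminant is 61. It is nonnegative but not a perfect square, so the roots are real and irrational: λ = (3 ± sqrt(61))/2 ≈ 5.4051, -2.4051.
Thus the eigenvalues (to 4 decimals) are 5.4051 (modulus 5.4051); -2.4051 (modulus 2.4051); -3 (modulus 3). The spectral radius is the largest modulus: r(A) = (3 + sqrt(61))/2 ≈ 5.4051. (Cross-check: r(A) ≤ ||A||_2 ≈ 7.358; equality holds whenever A is normal, though it can also hold for some non-normal A.)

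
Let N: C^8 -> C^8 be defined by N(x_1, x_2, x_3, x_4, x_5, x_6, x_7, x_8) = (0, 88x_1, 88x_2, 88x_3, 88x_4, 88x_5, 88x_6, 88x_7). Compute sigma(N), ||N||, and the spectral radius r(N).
sigma(N) = {0}; ||N|| = 88; r(N) = 0. (N is nilpotent with N^8 = 0.)

On C^8, N is a strictly lower-triangular matrix with 88 on the subdiagonal and zeros elsewhere, so its characteristic polynomial is lambda^8 and every eigenvalue is 0: sigma(N) = {0}. For the operator norm, N e_i = 88e_{i+1} for i = 1, ..., 7 and N e_8 = 0, so the singular values of N are 88 (with multiplicity 7) and 0; hence ||N|| = 88. The spectral radius r(N) = max|lambda| = 0. Note ||N|| > r(N) — characteristic of non-normal nilpotent operators. Indeed N^8 = 0.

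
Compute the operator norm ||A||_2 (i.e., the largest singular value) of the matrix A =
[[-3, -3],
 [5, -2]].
||A||_2 = sqrt((47 + sqrt(445))/2) ≈ 5.835 (= sqrt(largest eigenvalue of A^T A))

||A||_2 = sigma_max(A) = sqrt(lambda_max(A^T A)). Form the symmetric matrix M = A^T A =
[[34, -1],
 [-1, 13]].
Its characteristic polynomial (trace, determinant of M give the coefficients) is
  p(λ) = det(λ I - M) = λ^2 - 47λ + 441.
For λ^2 - 47λ + 441 the discriminant is 445. It is nonnegative but not a perfect square, so the roots are real and irrational: λ = (47 ± sqrt(445))/2 ≈ 34.0475, 12.9525.
So the eigenvalues of A^T A are ≈ 12.9525, 34.0475 (all ≥ 0, as they must be for A^T A). The largest is λ_max = (47 + sqrt(445))/2 ≈ 34.0475, hence ||A||_2 = sqrt(λ_max) = sqrt((47 + sqrt(445))/2) ≈ 5.835.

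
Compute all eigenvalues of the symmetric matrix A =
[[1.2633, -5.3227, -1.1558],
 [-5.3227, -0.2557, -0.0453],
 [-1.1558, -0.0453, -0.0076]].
sigma(A) ≈ {-5, 0, 6}

A is real symmetric, so its spectrum consists of real eigenvalues. Expanding the characteristic polynomial of the displayed matrix gives
  det(λ I - A) = p(λ) = λ^3 + (-1)λ^2 + (-30)λ + (0).
Solving p(λ) = 0 yields eigenvalues ≈ -5, 0, 6. (A is shown rounded to 4 decimals, so these recover the underlying integer eigenvalues to within that precision.)
Verification: the trace of A = 1 equals the sum of eigenvalues 1, and det(A) ≈ -0.0006 matches the eigenvalue product 0.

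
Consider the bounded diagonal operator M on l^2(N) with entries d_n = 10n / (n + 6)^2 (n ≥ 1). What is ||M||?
||M|| = 5/12 (attained at n = 6)

For M diagonal, ||M|| = sup_n |d_n|. Treat f(x) = 10x / (x + 6)^2 for real x > 0. By the quotient rule, f'(x) = 10(6 - x)/(x + 6)^3, which is positive for x < 6 and negative for x > 6. So f has a unique maximum at x = 6, and since 6 is a positive integer, the supremum over n ≥ 1 is attained at n = 6: d_6 = 10·6/(6 + 6)^2 = 10·6/144 = 5/12. Hence ||M|| = 5/12.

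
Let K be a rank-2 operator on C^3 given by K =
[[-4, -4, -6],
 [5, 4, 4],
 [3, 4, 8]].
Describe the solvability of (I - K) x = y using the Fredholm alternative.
(I - K) is invertible (det(I - K) = -1 ≠ 0), so for every y in C^3 the equation (I - K) x = y has a unique solution.

K has rank 2 and factors as K = U V^T = u1 v1^T + u2 v2^T with u1 = (2, -2, -2), v1 = (-2, -2, -3), u2 = (0, 1, -1), v2 = (1, 0, -2) (multiplying out reproduces the displayed K). The nonzero eigenvalues of U V^T coincide with those of the 2 x 2 matrix G = V^T U = [[v1·u1, v1·u2], [v2·u1, v2·u2]] = [[6, 1], [6, 2]], and by the Sylvester determinant identity det(I_3 - U V^T) = det(I_2 - V^T U) = det([[-5, -1], [-6, -1]]) = (-5)(-1) - (-1)(-6) = -1. (Direct check: I - K =
[[5, 4, 6],
 [-5, -3, -4],
 [-3, -4, -7]]
has determinant -1.) The finite-dimensional Fredholm alternative says: either (I - K) is invertible, or ker(I - K) ≠ {0} and then range(I - K) = ker((I - K)^*)^⊥, with dim ker(I - K) = dim ker((I - K)^*). Since det(I - K) ≠ 0, 1 is not an eigenvalue of K and ker(I - K) = {0}, so we are in the first case: for every y there is a unique x = (I - K)^(-1) y. (Explicitly, by the Woodbury identity, (I - U V^T)^(-1) = I + U (I_2 - G)^(-1) V^T.)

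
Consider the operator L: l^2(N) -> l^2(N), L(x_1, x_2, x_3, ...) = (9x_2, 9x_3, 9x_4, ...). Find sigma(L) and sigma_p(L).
sigma(L) = closed disk {z in C : |z| ≤ 9}; sigma_p(L) = open disk {z in C : |z| < 9}

Note L = 9·V where V is the unit left shift (V x)_k = x_{k+1}; so sigma(L) = 9·sigma(V) and ||L|| = 9||V||. ||L x||^2 = 81sum_{k≥2} |x_k|^2 ≤ 81||x||^2, with equality on {x : x_1 = 0}, so ||L|| = 9. For any lambda with |lambda| < 9, set r = lambda/9 (|r| < 1); the vector x = (1, r, r^2, ...) is in l^2 and satisfies L x = 9(r, r^2, ...) = lambda x, so lambda is an eigenvalue. On the boundary |lambda| = 9 the geometric series diverges, so no l^2 eigenvector exists, but these lambda lie in the approximate point spectrum. Hence sigma(L) is the closed disk of radius 9 and sigma_p(L) is the open disk.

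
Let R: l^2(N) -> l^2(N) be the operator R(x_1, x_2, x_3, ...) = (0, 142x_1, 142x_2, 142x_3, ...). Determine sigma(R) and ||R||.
sigma(R) = closed disk {z in C : |z| ≤ 142}; ||R|| = 142

Note R = 142·U where U is the unit right shift (U x)_k = x_{k-1} (with x_0 := 0); so ||R|| = 142||U|| and sigma(R) = 142·sigma(U). ||R x||^2 = sum_{k≥1} |142x_k|^2 = 20164||x||^2, so ||R|| = 142 and sigma(R) ⊂ {|z| ≤ 142}. For any |lambda| < 142, the equation (R - lambda I) x = 0 forces x_1 = 0, then 142x_k = lambda x_{k+1} ⇒ x = 0, so R has no eigenvalues. But (R - lambda I) is not surjective for |lambda| < 142: solving (R - lambda I) x = e_1 would require x_n proportional to (lambda/142)^(-n), which is not in l^2. So every |lambda| < 142 lies in the residual spectrum. The boundary |lambda| = 142 is in the approximate point spectrum (the spectrum is closed). Hence sigma(R) is the closed disk of radius 142.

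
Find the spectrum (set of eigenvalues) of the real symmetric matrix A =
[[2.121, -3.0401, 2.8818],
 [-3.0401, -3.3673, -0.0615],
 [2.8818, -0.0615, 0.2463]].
sigma(A) ≈ {-5, -1, 5}

A is real symmetric, so its spectrum consists of real eigenvalues. Expanding the characteristic polynomial of the displayed matrix gives
  det(λ I - A) = p(λ) = λ^3 + (1)λ^2 + (-25)λ + (-24.9988).
Solving p(λ) = 0 yields eigenvalues ≈ -5, -1, 5. (A is shown rounded to 4 decimals, so these recover the underlying integer eigenvalues to within that precision.)
Verification: the trace of A = -1 equals the sum of eigenvalues -1, and det(A) ≈ 24.9988 matches the eigenvalue product 25.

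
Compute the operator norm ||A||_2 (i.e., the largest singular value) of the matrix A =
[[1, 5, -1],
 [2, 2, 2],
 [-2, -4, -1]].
||A||_2 = sqrt((60 + sqrt(1976))/2) ≈ 7.2268 (= sqrt(largest eigenvalue of A^T A))

||A||_2 = sigma_max(A) = sqrt(lambda_max(A^T A)). Form the symmetric matrix M = A^T A =
[[9, 17, 5],
 [17, 45, 3],
 [5, 3, 6]].
Its characteristic polynomial (trace, sum of principal 2x2 minors, determinant of M give the coefficients) is
  p(λ) = det(λ I - M) = λ^3 - 60λ^2 + 406λ.
The constant term is 0, so λ = 0 is a root. Dividing out λ leaves p(λ) = λ(λ^2 - 60λ + 406). For λ^2 - 60λ + 406 the discriminant is 1976. It is nonnegative but not a perfect square, so the roots are real and irrational: λ = (60 ± sqrt(1976))/2 ≈ 52.2261, 7.7739.
So the eigenvalues of A^T A are ≈ 0, 7.7739, 52.2261 (all ≥ 0, as they must be for A^T A). The largest is λ_max = (60 + sqrt(1976))/2 ≈ 52.2261, hence ||A||_2 = sqrt(λ_max) = sqrt((60 + sqrt(1976))/2) ≈ 7.2268.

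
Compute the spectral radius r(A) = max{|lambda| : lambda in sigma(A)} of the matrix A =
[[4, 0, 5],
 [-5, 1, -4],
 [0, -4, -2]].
r(A) ≈ 6.8247

The eigenvalues of A are the roots of its characteristic polynomial. With M = A (coefficients from the trace, the sum of principal 2x2 minors, and det A):
  p(λ) = det(λ I - M) = λ^3 - 3λ^2 - 22λ - 28.
No integer candidate from the rational root theorem (±divisors of 28) is a root, so the roots are irrational. The cubic discriminant is Δ = -10508 < 0, so there is one real root and a complex-conjugate pair. p(6) = -52 and p(7) = 14 have opposite signs, so a root lies in (6, 7); Newton's method refines it to λ ≈ 6.8247. Dividing out (λ - (6.8247)) leaves approximately λ^2 + 3.8247λ + 4.1027. For λ^2 + 3.8247λ + 4.1027 the discriminant is -1.7824. It is negative, so the remaining roots are the complex-conjugate pair λ ≈ -1.9124 ± 0.6675i. Their product equals the constant term, so |λ|^2 ≈ 4.1027 and |λ| ≈ 2.0255.
Thus the eigenvalues (to 4 decimals) are 6.8247 (modulus 6.8247); -1.9124 ± 0.6675i (modulus 2.0255). The spectral radius is the largest modulus: r(A) ≈ 6.8247. (Cross-check: r(A) ≤ ||A||_2 ≈ 9.1134; equality holds whenever A is normal, though it can also hold for some non-normal A.)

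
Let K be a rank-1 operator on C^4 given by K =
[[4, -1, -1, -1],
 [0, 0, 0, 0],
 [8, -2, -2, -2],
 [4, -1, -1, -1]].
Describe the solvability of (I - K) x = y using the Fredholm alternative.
(I - K) is singular (det(I - K) = 0, i.e. 1 ∈ sigma(K)). (I - K) x = y is solvable iff y ⊥ ker((I - K)^*) = span{(4, -1, -1, -1)}, i.e. iff 4y_1 - y_2 - y_3 - y_4 = 0. When solvable, the solutions are x = y + c·(1, 0, 2, 1), c arbitrary (ker(I - K) = span{(1, 0, 2, 1)}, dimension 1).

K has rank 1, so it is an outer product K = u v^T: every row of K is a multiple of one row vector. Reading off the entries, u = (1, 0, 2, 1) and v = (4, -1, -1, -1) (row i of K equals u_i·v^T). A rank-one matrix u v^T satisfies K u = u (v·u) and kills the (3)-dimensional subspace v^⊥, so its characteristic polynomial is lambda^3 (lambda - v·u) with v·u = tr K = 1. Hence the eigenvalues of I - K are 1 (multiplicity 3) and 1 - (1) = 0, so det(I - K) = 0. (Direct check: I - K =
[[-3, 1, 1, 1],
 [0, 1, 0, 0],
 [-8, 2, 3, 2],
 [-4, 1, 1, 2]]
has determinant 0.) So 1 is an eigenvalue of K and (I - K) is not invertible. The finite-dimensional Fredholm alternative says: either (I - K) is invertible, or ker(I - K) ≠ {0} and then range(I - K) = ker((I - K)^*)^⊥, with dim ker(I - K) = dim ker((I - K)^*). We are in the second case, so we need both kernels. Kernel of I - K: (I - K) u = u - u (v·u) = u - u = 0, so ker(I - K) = span{u} = span{(1, 0, 2, 1)} (it is exactly 1-dimensional because rank(I - K) = 3). Kernel of the adjoint: K is real, so (I - K)^* = I - K^T = I - v u^T, and (I - v u^T) v = v - v (u·v) = 0; hence ker((I - K)^*) = span{v} = span{(4, -1, -1, -1)}. Therefore (I - K) x = y is solvable iff <y, v> = 0, i.e. iff 4y_1 - y_2 - y_3 - y_4 = 0. When this holds, K y = u (v·y) = 0, so (I - K) y = y and x = y is a particular solution; the full solution set is the line x = y + c·u = y + c·(1, 0, 2, 1), c ∈ C.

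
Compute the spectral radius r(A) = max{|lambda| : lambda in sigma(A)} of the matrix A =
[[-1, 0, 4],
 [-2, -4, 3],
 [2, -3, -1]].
r(A) ≈ 4.8966

The eigenvalues of A are the roots of its characteristic polynomial. With M = A (coefficients from the trace, the sum of principal 2x2 minors, and det A):
  p(λ) = det(λ I - M) = λ^3 + 6λ^2 + 10λ - 43.
No integer candidate from the rational root theorem (±divisors of 43) is a root, so the roots are irrational. The cubic discriminant is Δ = -59611 < 0, so there is one real root and a complex-conjugate pair. p(1) = -26 and p(2) = 9 have opposite signs, so a root lies in (1, 2); Newton's method refines it to λ ≈ 1.7934. Dividing out (λ - (1.7934)) leaves approximately λ^2 + 7.7934λ + 23.9767. For λ^2 + 7.7934λ + 23.9767 the discriminant is -35.1698. It is negative, so the remaining roots are the complex-conjugate pair λ ≈ -3.8967 ± 2.9652i. Their product equals the constant term, so |λ|^2 ≈ 23.9767 and |λ| ≈ 4.8966.
Thus the eigenvalues (to 4 decimals) are 1.7934 (modulus 1.7934); -3.8967 ± 2.9652i (modulus 4.8966). The spectral radius is the largest modulus: r(A) ≈ 4.8966. (Cross-check: r(A) ≤ ||A||_2 ≈ 6.1859; equality holds whenever A is normal, though it can also hold for some non-normal A.)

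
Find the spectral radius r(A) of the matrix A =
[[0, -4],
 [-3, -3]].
r(A) = (3 + sqrt(57))/2 ≈ 5.2749

The eigenvalues of A are the roots of its characteristic polynomial. With M = A (coefficients from the trace and determinant):
  p(λ) = det(λ I - M) = λ^2 + 3λ - 12.
For λ^2 + 3λ - 12 the discriminant is 57. It is nonnegative but not a perfect square, so the roots are real and irrational: λ = (-3 ± sqrt(57))/2 ≈ 2.2749, -5.2749.
Thus the eigenvalues (to 4 decimals) are 2.2749 (modulus 2.2749); -5.2749 (modulus 5.2749). The spectral radius is the largest modulus: r(A) = (3 + sqrt(57))/2 ≈ 5.2749. (Cross-check: r(A) ≤ ||A||_2 ≈ 5.389; equality holds whenever A is normal, though it can also hold for some non-normal A.)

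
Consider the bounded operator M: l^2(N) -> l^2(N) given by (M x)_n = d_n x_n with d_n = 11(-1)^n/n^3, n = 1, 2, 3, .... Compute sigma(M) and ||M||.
sigma(M) = {11(-1)^n/n^3 : n ≥ 1} ∪ {0}; ||M|| = 11

A bounded diagonal operator on l^2 with diagonal entries d_n has spectrum equal to the closure of {d_n : n ≥ 1}: every d_n is an eigenvalue (with eigenvector e_n), so {d_n} ⊂ sigma(M); the spectrum is closed, so its closure is too; and for lambda not in the closure, (M - lambda I) has bounded inverse (the diagonal entries 1/(d_n - lambda) are bounded). For our sequence d_n = 11(-1)^n/n^3, n = 1, 2, 3, ...:
  - {d_n} = {11(-1)^n/n^3 : n ≥ 1}; the only limit point is 0
  - closure = {11(-1)^n/n^3 : n ≥ 1} ∪ {0}
For the norm: a diagonal operator has ||M|| = sup_n |d_n|. Here |d_n| = 11/n^3 is decreasing, so sup_n |d_n| = |d_1| = 11. So ||M|| = 11.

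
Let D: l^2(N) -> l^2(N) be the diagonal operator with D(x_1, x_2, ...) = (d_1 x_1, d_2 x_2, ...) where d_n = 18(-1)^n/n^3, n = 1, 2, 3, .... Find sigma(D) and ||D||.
sigma(D) = {18(-1)^n/n^3 : n ≥ 1} ∪ {0}; ||D|| = 18

A bounded diagonal operator on l^2 with diagonal entries d_n has spectrum equal to the closure of {d_n : n ≥ 1}: every d_n is an eigenvalue (with eigenvector e_n), so {d_n} ⊂ sigma(D); the spectrum is closed, so its closure is too; and for lambda not in the closure, (D - lambda I) has bounded inverse (the diagonal entries 1/(d_n - lambda) are bounded). For our sequence d_n = 18(-1)^n/n^3, n = 1, 2, 3, ...:
  - {d_n} = {18(-1)^n/n^3 : n ≥ 1}; the only limit point is 0
  - closure = {18(-1)^n/n^3 : n ≥ 1} ∪ {0}
For the norm: a diagonal operator has ||D|| = sup_n |d_n|. Here |d_n| = 18/n^3 is decreasing, so sup_n |d_n| = |d_1| = 18. So ||D|| = 18.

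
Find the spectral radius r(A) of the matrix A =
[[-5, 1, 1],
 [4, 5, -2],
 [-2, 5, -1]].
r(A) ≈ 4.2689

The eigenvalues of A are the roots of its characteristic polynomial. With M = A (coefficients from the trace, the sum of principal 2x2 minors, and det A):
  p(λ) = det(λ I - M) = λ^3 + λ^2 - 17λ - 13.
No integer candidate from the rational root theorem (±divisors of 13) is a root, so the roots are irrational. The cubic discriminant is Δ = 19408 > 0, so there are three distinct real roots. p(-5) = -28 and p(-4) = 7 have opposite signs, so a root lies in (-5, -4); Newton's method refines it to λ ≈ -4.2689. p(-1) = 4 and p(0) = -13 have opposite signs, so a root lies in (-1, 0); Newton's method refines it to λ ≈ -0.7565. p(4) = -1 and p(5) = 52 have opposite signs, so a root lies in (4, 5); Newton's method refines it to λ ≈ 4.0254. Check (Vieta): the three roots sum to -1, matching tr M = -1.
Thus the eigenvalues (to 4 decimals) are -4.2689 (modulus 4.2689); -0.7565 (modulus 0.7565); 4.0254 (modulus 4.0254). The spectral radius is the largest modulus: r(A) ≈ 4.2689. (Cross-check: r(A) ≤ ||A||_2 ≈ 7.7234; equality holds whenever A is normal, though it can also hold for some non-normal A.)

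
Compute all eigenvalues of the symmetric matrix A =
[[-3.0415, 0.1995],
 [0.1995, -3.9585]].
sigma(A) ≈ {-4, -3}

A is real symmetric, so its spectrum consists of real eigenvalues. Expanding the characteristic polynomial of the displayed matrix gives
  det(λ I - A) = p(λ) = λ^2 + (7)λ + (12).
Solving p(λ) = 0 yields eigenvalues ≈ -4, -3. (A is shown rounded to 4 decimals, so these recover the underlying integer eigenvalues to within that precision.)
Verification: the trace of A = -7 equals the sum of eigenvalues -7, and det(A) ≈ 12.0000 matches the eigenvalue product 12.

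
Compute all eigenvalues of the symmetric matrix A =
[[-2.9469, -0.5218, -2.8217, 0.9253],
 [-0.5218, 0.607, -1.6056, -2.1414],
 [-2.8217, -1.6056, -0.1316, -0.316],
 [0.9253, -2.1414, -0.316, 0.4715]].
sigma(A) ≈ {-5, -2, 2, 3}

A is real symmetric, so its spectrum consists of real eigenvalues. Expanding the characteristic polynomial of the displayed matrix gives
  det(λ I - A) = p(λ) = λ^4 + (2)λ^3 + (-19)λ^2 + (-8)λ + (60).
Solving p(λ) = 0 yields eigenvalues ≈ -5, -2, 2, 3. (A is shown rounded to 4 decimals, so these recover the underlying integer eigenvalues to within that precision.)
Verification: the trace of A = -2 equals the sum of eigenvalues -2, and det(A) ≈ 59.9995 matches the eigenvalue product 60.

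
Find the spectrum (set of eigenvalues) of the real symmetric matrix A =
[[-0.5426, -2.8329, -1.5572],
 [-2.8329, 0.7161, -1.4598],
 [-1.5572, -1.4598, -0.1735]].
sigma(A) ≈ {-4, 1, 3}

A is real symmetric, so its spectrum consists of real eigenvalues. Expanding the characteristic polynomial of the displayed matrix gives
  det(λ I - A) = p(λ) = λ^3 + (0)λ^2 + (-13)λ + (12).
Solving p(λ) = 0 yields eigenvalues ≈ -4, 1, 3. (A is shown rounded to 4 decimals, so these recover the underlying integer eigenvalues to within that precision.)
Verification: the trace of A = 0 equals the sum of eigenvalues 0, and det(A) ≈ -11.9999 matches the eigenvalue product -12.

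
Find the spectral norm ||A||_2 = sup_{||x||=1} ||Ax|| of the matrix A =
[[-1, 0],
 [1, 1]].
||A||_2 = sqrt((3 + sqrt(5))/2) ≈ 1.618 (= sqrt(largest eigenvalue of A^T A))

||A||_2 = sigma_max(A) = sqrt(lambda_max(A^T A)). Form the symmetric matrix M = A^T A =
[[2, 1],
 [1, 1]].
Its characteristic polynomial (trace, determinant of M give the coefficients) is
  p(λ) = det(λ I - M) = λ^2 - 3λ + 1.
For λ^2 - 3λ + 1 the discriminant is 5. It is nonnegative but not a perfect square, so the roots are real and irrational: λ = (3 ± sqrt(5))/2 ≈ 2.618, 0.382.
So the eigenvalues of A^T A are ≈ 0.382, 2.618 (all ≥ 0, as they must be for A^T A). The largest is λ_max = (3 + sqrt(5))/2 ≈ 2.618, hence ||A||_2 = sqrt(λ_max) = sqrt((3 + sqrt(5))/2) ≈ 1.618.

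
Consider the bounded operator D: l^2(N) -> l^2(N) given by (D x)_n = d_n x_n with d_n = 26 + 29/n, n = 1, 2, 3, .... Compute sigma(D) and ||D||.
sigma(D) = {26 + 29/n : n ≥ 1} ∪ {26}; ||D|| = 55

A bounded diagonal operator on l^2 with diagonal entries d_n has spectrum equal to the closure of {d_n : n ≥ 1}: every d_n is an eigenvalue (with eigenvector e_n), so {d_n} ⊂ sigma(D); the spectrum is closed, so its closure is too; and for lambda not in the closure, (D - lambda I) has bounded inverse (the diagonal entries 1/(d_n - lambda) are bounded). For our sequence d_n = 26 + 29/n, n = 1, 2, 3, ...:
  - {d_n} = {26 + 29/n : n ≥ 1}; the only limit point is 26
  - closure = {26 + 29/n : n ≥ 1} ∪ {26}
For the norm: a diagonal operator has ||D|| = sup_n |d_n|. Here d_n = 26 + 29/n is positive and decreasing, so sup_n |d_n| = d_1 = 26 + 29 = 55. So ||D|| = 55.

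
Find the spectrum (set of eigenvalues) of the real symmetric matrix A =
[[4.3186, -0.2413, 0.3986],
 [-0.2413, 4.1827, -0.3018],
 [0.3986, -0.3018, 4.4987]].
sigma(A) ≈ {4, 5} (4 with multiplicity 2)

A is real symmetric, so its spectrum consists of real eigenvalues. Expanding the characteristic polynomial of the displayed matrix gives
  det(λ I - A) = p(λ) = λ^3 + (-13)λ^2 + (56)λ + (-80).
Solving p(λ) = 0 yields eigenvalues ≈ 4, 4, 5. (A is shown rounded to 4 decimals, so these recover the underlying integer eigenvalues to within that precision.)
Verification: the trace of A = 13 equals the sum of eigenvalues 13, and det(A) ≈ 80.0001 matches the eigenvalue product 80.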